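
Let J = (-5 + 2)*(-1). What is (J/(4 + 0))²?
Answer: 9/16 ≈ 0.56250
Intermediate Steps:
J = 3 (J = -3*(-1) = 3)
(J/(4 + 0))² = (3/(4 + 0))² = (3/4)² = ((¼)*3)² = (¾)² = 9/16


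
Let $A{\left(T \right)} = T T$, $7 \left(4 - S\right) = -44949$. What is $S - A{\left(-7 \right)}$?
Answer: $\frac{44634}{7} \approx 6376.3$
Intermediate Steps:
$S = \frac{44977}{7}$ ($S = 4 - - \frac{44949}{7} = 4 + \frac{44949}{7} = \frac{44977}{7} \approx 6425.3$)
$A{\left(T \right)} = T^{2}$
$S - A{\left(-7 \right)} = \frac{44977}{7} - \left(-7\right)^{2} = \frac{44977}{7} - 49 = \frac{44634}{7}$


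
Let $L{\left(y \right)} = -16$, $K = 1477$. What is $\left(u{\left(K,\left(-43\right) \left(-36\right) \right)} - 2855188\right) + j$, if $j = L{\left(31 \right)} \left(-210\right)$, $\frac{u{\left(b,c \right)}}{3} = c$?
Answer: $-2847184$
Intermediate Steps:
$u{\left(b,c \right)} = 3 c$
$j = 3360$ ($j = \left(-16\right) \left(-210\right) = 3360$)
$\left(u{\left(K,\left(-43\right) \left(-36\right) \right)} - 2855188\right) + j = \left(3 \left(\left(-43\right) \left(-36\right)\right) - 2855188\right) + 3360 = \left(3 \cdot 1548 - 2855188\right) + 3360 = \left(4644 - 2855188\right) + 3360 = -2850544 + 3360 = -2847184$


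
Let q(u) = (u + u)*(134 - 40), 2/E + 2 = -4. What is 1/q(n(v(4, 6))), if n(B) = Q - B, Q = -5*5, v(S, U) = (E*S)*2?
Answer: -3/12596 ≈ -0.00023817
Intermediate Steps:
E = -1/3 (E = 2/(-2 - 4) = 2/(-6) = 2*(-1/6) = -1/3 ≈ -0.33333)
v(S, U) = -2*S/3 (v(S, U) = -S/3*2 = -2*S/3)
Q = -25
n(B) = -25 - B
q(u) = 188*u (q(u) = (2*u)*94 = 188*u)
1/q(n(v(4, 6))) = 1/(188*(-25 - (-2)*4/3)) = 1/(188*(-25 - 1*(-8/3))) = 1/(188*(-25 + 8/3)) = 1/(188*(-67/3)) = 1/(-12596/3) = -3/12596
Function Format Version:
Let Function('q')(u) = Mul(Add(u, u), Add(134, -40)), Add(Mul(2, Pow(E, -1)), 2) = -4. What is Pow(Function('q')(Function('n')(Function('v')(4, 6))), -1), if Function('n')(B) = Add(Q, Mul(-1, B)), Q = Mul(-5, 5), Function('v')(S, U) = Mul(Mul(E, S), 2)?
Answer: Rational(-3, 12596) ≈ -0.00023817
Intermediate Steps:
E = Rational(-1, 3) (E = Mul(2, Pow(Add(-2, -4), -1)) = Mul(2, Pow(-6, -1)) = Mul(2, Rational(-1, 6)) = Rational(-1, 3) ≈ -0.33333)
Function('v')(S, U) = Mul(Rational(-2, 3), S) (Function('v')(S, U) = Mul(Mul(Rational(-1, 3), S), 2) = Mul(Rational(-2, 3), S))
Q = -25
Function('n')(B) = Add(-25, Mul(-1, B))
Function('q')(u) = Mul(188, u) (Function('q')(u) = Mul(Mul(2, u), 94) = Mul(188, u))
Pow(Function('q')(Function('n')(Function('v')(4, 6))), -1) = Pow(Mul(188, Add(-25, Mul(-1, Mul(Rational(-2, 3), 4)))), -1) = Pow(Mul(188, Add(-25, Mul(-1, Rational(-8, 3)))), -1) = Pow(Mul(188, Add(-25, Rational(8, 3))), -1) = Pow(Mul(188, Rational(-67, 3)), -1) = Pow(Rational(-12596, 3), -1) = Rational(-3, 12596)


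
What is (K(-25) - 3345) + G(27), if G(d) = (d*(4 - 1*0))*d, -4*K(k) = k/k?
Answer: -1717/4 ≈ -429.25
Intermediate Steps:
K(k) = -¼ (K(k) = -k/(4*k) = -¼*1 = -¼)
G(d) = 4*d² (G(d) = (d*(4 + 0))*d = (d*4)*d = (4*d)*d = 4*d²)
(K(-25) - 3345) + G(27) = (-¼ - 3345) + 4*27² = -13381/4 + 4*729 = -13381/4 + 2916 = -1717/4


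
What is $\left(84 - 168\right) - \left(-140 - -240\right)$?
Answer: $-184$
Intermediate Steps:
$\left(84 - 168\right) - \left(-140 - -240\right) = \left(84 - 168\right) - \left(-140 + 240\right) = -84 - 100 = -184$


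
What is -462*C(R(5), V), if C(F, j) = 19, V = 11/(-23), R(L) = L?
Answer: -8778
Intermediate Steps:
V = -11/23 (V = 11*(-1/23) = -11/23 ≈ -0.47826)
-462*C(R(5), V) = -462*19 = -8778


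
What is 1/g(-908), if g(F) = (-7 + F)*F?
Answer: 1/830820 ≈ 1.2036e-6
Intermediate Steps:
g(F) = F*(-7 + F)
1/g(-908) = 1/(-908*(-7 - 908)) = 1/(-908*(-915)) = 1/830820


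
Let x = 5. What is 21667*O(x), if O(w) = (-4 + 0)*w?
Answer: -433340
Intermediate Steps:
O(w) = -4*w
21667*O(x) = 21667*(-4*5) = 21667*(-20) = -433340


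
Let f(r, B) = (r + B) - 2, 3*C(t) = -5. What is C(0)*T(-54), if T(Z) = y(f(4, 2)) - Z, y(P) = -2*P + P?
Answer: -250/3 ≈ -83.333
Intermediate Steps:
C(t) = -5/3 (C(t) = (⅓)*(-5) = -5/3)
f(r, B) = -2 + B + r (f(r, B) = (B + r) - 2 = -2 + B + r)
y(P) = -P
T(Z) = -4 - Z (T(Z) = -(-2 + 2 + 4) - Z = -1*4 - Z = -4 - Z)
C(0)*T(-54) = -5*(-4 - 1*(-54))/3 = -5*(-4 + 54)/3 = -5/3*50 = -250/3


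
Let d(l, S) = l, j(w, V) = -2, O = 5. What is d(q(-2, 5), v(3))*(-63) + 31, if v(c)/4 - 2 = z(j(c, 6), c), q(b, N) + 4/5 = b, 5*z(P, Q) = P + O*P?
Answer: 1037/5 ≈ 207.40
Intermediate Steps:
z(P, Q) = 6*P/5 (z(P, Q) = (P + 5*P)/5 = (6*P)/5 = 6*P/5)
q(b, N) = -⅘ + b
v(c) = -8/5 (v(c) = 8 + 4*((6/5)*(-2)) = 8 + 4*(-12/5) = 8 - 48/5 = -8/5)
d(q(-2, 5), v(3))*(-63) + 31 = (-⅘ - 2)*(-63) + 31 = -14/5*(-63) + 31 = 882/5 + 31 = 1037/5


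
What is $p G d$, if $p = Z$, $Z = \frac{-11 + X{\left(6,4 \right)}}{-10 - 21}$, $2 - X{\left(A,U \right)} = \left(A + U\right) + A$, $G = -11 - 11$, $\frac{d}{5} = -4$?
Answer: $\frac{11000}{31} \approx 354.84$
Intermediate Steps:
$d = -20$ ($d = 5 \left(-4\right) = -20$)
$G = -22$ ($G = -11 - 11 = -22$)
$X{\left(A,U \right)} = 2 - U - 2 A$ ($X{\left(A,U \right)} = 2 - \left(\left(A + U\right) + A\right) = 2 - \left(U + 2 A\right) = 2 - U - 2 A$)
$Z = \frac{25}{31}$ ($Z = \frac{-11 - 14}{-10 - 21} = \frac{-11 - 14}{-31} = \left(-11 - 14\right) \left(- \frac{1}{31}\right) = \left(-25\right) \left(- \frac{1}{31}\right) = \frac{25}{31} \approx 0.80645$)
$p = \frac{25}{31} \approx 0.80645$
$p G d = \frac{25}{31} \left(-22\right) \left(-20\right) = \left(- \frac{550}{31}\right) \left(-20\right) = \frac{11000}{31}$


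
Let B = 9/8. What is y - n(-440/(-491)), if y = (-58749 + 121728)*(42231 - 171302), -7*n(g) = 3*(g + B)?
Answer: -223508453923647/27496 ≈ -8.1288e+9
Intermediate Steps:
B = 9/8 (B = 9*(1/8) = 9/8 ≈ 1.1250)
n(g) = -27/56 - 3*g/7 (n(g) = -3*(g + 9/8)/7 = -3*(9/8 + g)/7 = -(27/8 + 3*g)/7 = -27/56 - 3*g/7)
y = -8128762509 (y = 62979*(-129071) = -8128762509)
y - n(-440/(-491)) = -8128762509 - (-27/56 - (-1320)/(7*(-491))) = -8128762509 - (-27/56 - (-1320)*(-1)/(7*491)) = -8128762509 - (-27/56 - 3/7*440/491) = -8128762509 - (-27/56 - 1320/3437) = -8128762509 - 1*(-23817/27496) = -8128762509 + 23817/27496 = -223508453923647/27496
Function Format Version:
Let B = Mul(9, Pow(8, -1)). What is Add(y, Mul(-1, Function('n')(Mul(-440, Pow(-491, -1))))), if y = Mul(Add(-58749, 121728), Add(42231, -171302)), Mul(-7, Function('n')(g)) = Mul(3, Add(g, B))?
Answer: Rational(-223508453923647, 27496) ≈ -8.1288e+9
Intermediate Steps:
B = Rational(9, 8) (B = Mul(9, Rational(1, 8)) = Rational(9, 8) ≈ 1.1250)
Function('n')(g) = Add(Rational(-27, 56), Mul(Rational(-3, 7), g)) (Function('n')(g) = Mul(Rational(-1, 7), Mul(3, Add(g, Rational(9, 8)))) = Mul(Rational(-1, 7), Mul(3, Add(Rational(9, 8), g))) = Mul(Rational(-1, 7), Add(Rational(27, 8), Mul(3, g))) = Add(Rational(-27, 56), Mul(Rational(-3, 7), g)))
y = -8128762509 (y = Mul(62979, -129071) = -8128762509)
Add(y, Mul(-1, Function('n')(Mul(-440, Pow(-491, -1))))) = Add(-8128762509, Mul(-1, Add(Rational(-27, 56), Mul(Rational(-3, 7), Mul(-440, Pow(-491, -1)))))) = Add(-8128762509, Mul(-1, Add(Rational(-27, 56), Mul(Rational(-3, 7), Mul(-440, Rational(-1, 491)))))) = Add(-8128762509, Mul(-1, Add(Rational(-27, 56), Mul(Rational(-3, 7), Rational(440, 491))))) = Add(-8128762509, Mul(-1, Add(Rational(-27, 56), Rational(-1320, 3437)))) = Add(-8128762509, Mul(-1, Rational(-23817, 27496))) = Add(-8128762509, Rational(23817, 27496)) = Rational(-223508453923647, 27496)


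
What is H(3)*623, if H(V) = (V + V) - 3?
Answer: 1869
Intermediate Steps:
H(V) = -3 + 2*V (H(V) = 2*V - 3 = -3 + 2*V)
H(3)*623 = (-3 + 2*3)*623 = (-3 + 6)*623 = 3*623 = 1869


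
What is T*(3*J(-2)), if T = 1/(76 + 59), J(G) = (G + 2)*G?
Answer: 0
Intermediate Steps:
J(G) = G*(2 + G) (J(G) = (2 + G)*G = G*(2 + G))
T = 1/135 ≈ 0.0074074
T*(3*J(-2)) = (3*(-2*(2 - 2)))/135 = (3*(-2*0))/135 = (3*0)/135 = (1/135)*0 = 0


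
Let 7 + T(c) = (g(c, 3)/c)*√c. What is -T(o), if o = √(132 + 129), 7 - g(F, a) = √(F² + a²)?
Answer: 7 + √3*29^(¾)*(-7 + 3*√30)/87 ≈ 9.3465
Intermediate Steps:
g(F, a) = 7 - √(F² + a²)
o = 3*√29 (o = √261 = 3*√29 ≈ 16.155)
T(c) = -7 + (7 - √(9 + c²))/√c (T(c) = -7 + ((7 - √(c² + 3²))/c)*√c = -7 + ((7 - √(c² + 9))/c)*√c = -7 + ((7 - √(9 + c²))/c)*√c = -7 + (7 - √(9 + c²))/√c)
-T(o) = -(7 - √(9 + (3*√29)²) - 7*√3*29^(¼))/√(3*√29) = -√3*29^(¾)/87*(7 - √(9 + 261) - 7*√3*29^(¼)) = -√3*29^(¾)/87*(7 - √270 - 7*√3*29^(¼)) = -√3*29^(¾)/87*(7 - 3*√30 - 7*√3*29^(¼)) = -√3*29^(¾)*(7 - 3*√30 - 7*√3*29^(¼))/87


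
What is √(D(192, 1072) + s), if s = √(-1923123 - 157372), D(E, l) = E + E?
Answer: √(384 + I*√2080495) ≈ 30.632 + 23.544*I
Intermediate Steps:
D(E, l) = 2*E
s = I*√2080495 (s = √(-2080495) = I*√2080495 ≈ 1442.4*I)
√(D(192, 1072) + s) = √(2*192 + I*√2080495) = √(384 + I*√2080495)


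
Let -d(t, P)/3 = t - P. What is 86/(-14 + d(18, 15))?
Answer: -86/23 ≈ -3.7391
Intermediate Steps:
d(t, P) = -3*t + 3*P (d(t, P) = -3*(t - P) = -3*t + 3*P)
86/(-14 + d(18, 15)) = 86/(-14 + (-3*18 + 3*15)) = 86/(-14 + (-54 + 45)) = 86/(-14 - 9) = 86/(-23) = -1/23*86 = -86/23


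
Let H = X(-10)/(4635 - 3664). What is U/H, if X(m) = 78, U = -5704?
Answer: -2769292/39 ≈ -71008.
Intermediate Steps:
H = 78/971 (H = 78/(4635 - 3664) = 78/971 ≈ 0.080330)
U/H = -5704/78/971 = -5704*971/78 = -2769292/39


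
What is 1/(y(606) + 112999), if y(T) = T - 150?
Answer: 1/113455 ≈ 8.8141e-6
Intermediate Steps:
y(T) = -150 + T
1/(y(606) + 112999) = 1/((-150 + 606) + 112999) = 1/(456 + 112999) = 1/113455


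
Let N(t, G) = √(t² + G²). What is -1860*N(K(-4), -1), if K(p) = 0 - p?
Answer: -1860*√17 ≈ -7669.0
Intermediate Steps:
K(p) = -p
N(t, G) = √(G² + t²)
-1860*N(K(-4), -1) = -1860*√((-1)² + (-1*(-4))²) = -1860*√(1 + 4²) = -1860*√(1 + 16) = -1860*√17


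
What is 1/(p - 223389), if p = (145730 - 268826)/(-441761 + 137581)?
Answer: -76045/16987585731 ≈ -4.4765e-6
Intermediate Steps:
p = 30774/76045 (p = -123096/(-304180) = -123096*(-1/304180) = 30774/76045 ≈ 0.40468)
1/(p - 223389) = 1/(30774/76045 - 223389) = 1/(-16987585731/76045) = -76045/16987585731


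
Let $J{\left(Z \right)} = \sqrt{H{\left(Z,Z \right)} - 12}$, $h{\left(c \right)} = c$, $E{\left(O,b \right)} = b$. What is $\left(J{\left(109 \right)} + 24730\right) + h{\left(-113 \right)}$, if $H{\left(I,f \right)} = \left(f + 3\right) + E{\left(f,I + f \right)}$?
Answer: $24617 + \sqrt{318} \approx 24635.0$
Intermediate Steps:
$H{\left(I,f \right)} = 3 + I + 2 f$ ($H{\left(I,f \right)} = \left(f + 3\right) + \left(I + f\right) = \left(3 + f\right) + \left(I + f\right) = 3 + I + 2 f$)
$J{\left(Z \right)} = \sqrt{-9 + 3 Z}$ ($J{\left(Z \right)} = \sqrt{\left(3 + Z + 2 Z\right) - 12} = \sqrt{\left(3 + 3 Z\right) - 12} = \sqrt{-9 + 3 Z}$)
$\left(J{\left(109 \right)} + 24730\right) + h{\left(-113 \right)} = \left(\sqrt{-9 + 3 \cdot 109} + 24730\right) - 113 = \left(\sqrt{-9 + 327} + 24730\right) - 113 = \left(\sqrt{318} + 24730\right) - 113 = \left(24730 + \sqrt{318}\right) - 113 = 24617 + \sqrt{318}$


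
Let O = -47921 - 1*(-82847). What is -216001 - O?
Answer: -250927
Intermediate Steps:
O = 34926 (O = -47921 + 82847 = 34926)
-216001 - O = -216001 - 1*34926 = -216001 - 34926 = -250927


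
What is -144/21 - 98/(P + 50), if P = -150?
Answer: -2057/350 ≈ -5.8771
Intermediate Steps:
-144/21 - 98/(P + 50) = -144/21 - 98/(-150 + 50) = -144*1/21 - 98/(-100) = -48/7 - 1/100*(-98) = -48/7 + 49/50 = -2057/350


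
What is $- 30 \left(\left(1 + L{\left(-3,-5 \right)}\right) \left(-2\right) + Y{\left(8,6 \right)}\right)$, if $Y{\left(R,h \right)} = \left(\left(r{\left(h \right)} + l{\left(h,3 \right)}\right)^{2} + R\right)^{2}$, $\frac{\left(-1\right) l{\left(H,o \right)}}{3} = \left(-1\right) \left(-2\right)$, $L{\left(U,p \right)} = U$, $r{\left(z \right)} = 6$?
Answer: $-2040$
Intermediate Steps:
$l{\left(H,o \right)} = -6$ ($l{\left(H,o \right)} = - 3 \left(\left(-1\right) \left(-2\right)\right) = \left(-3\right) 2 = -6$)
$Y{\left(R,h \right)} = R^{2}$ ($Y{\left(R,h \right)} = \left(\left(6 - 6\right)^{2} + R\right)^{2} = \left(0^{2} + R\right)^{2} = \left(0 + R\right)^{2} = R^{2}$)
$- 30 \left(\left(1 + L{\left(-3,-5 \right)}\right) \left(-2\right) + Y{\left(8,6 \right)}\right) = - 30 \left(\left(1 - 3\right) \left(-2\right) + 8^{2}\right) = - 30 \left(\left(-2\right) \left(-2\right) + 64\right) = - 30 \left(4 + 64\right) = \left(-30\right) 68 = -2040$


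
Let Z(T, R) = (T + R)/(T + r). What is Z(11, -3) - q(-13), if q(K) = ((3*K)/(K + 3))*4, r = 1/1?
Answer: -224/15 ≈ -14.933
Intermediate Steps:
r = 1
Z(T, R) = (R + T)/(1 + T) (Z(T, R) = (T + R)/(T + 1) = (R + T)/(1 + T))
q(K) = 12*K/(3 + K) (q(K) = ((3*K)/(3 + K))*4 = (3*K/(3 + K))*4 = 12*K/(3 + K))
Z(11, -3) - q(-13) = (-3 + 11)/(1 + 11) - 12*(-13)/(3 - 13) = 8/12 - 12*(-13)/(-10) = (1/12)*8 - 12*(-13)*(-1)/10 = 2/3 - 1*78/5 = 2/3 - 78/5 = -224/15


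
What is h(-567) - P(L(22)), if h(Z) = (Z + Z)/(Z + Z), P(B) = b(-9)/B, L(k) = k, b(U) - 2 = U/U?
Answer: 19/22 ≈ 0.86364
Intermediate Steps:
b(U) = 3 (b(U) = 2 + U/U = 2 + 1 = 3)
P(B) = 3/B
h(Z) = 1 (h(Z) = (2*Z)/((2*Z)) = (2*Z)*(1/(2*Z)) = 1)
h(-567) - P(L(22)) = 1 - 3/22 = 19/22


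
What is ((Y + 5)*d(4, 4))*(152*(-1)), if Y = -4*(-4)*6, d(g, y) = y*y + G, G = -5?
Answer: -168872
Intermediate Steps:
d(g, y) = -5 + y**2 (d(g, y) = y*y - 5 = y**2 - 5 = -5 + y**2)
Y = 96 (Y = 16*6 = 96)
((Y + 5)*d(4, 4))*(152*(-1)) = ((96 + 5)*(-5 + 4**2))*(152*(-1)) = (101*(-5 + 16))*(-152) = (101*11)*(-152) = 1111*(-152) = -168872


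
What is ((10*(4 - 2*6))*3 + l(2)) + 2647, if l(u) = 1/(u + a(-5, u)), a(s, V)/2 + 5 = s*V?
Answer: 67395/28 ≈ 2407.0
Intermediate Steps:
a(s, V) = -10 + 2*V*s (a(s, V) = -10 + 2*(s*V) = -10 + 2*(V*s) = -10 + 2*V*s)
l(u) = 1/(-10 - 9*u) (l(u) = 1/(u + (-10 + 2*u*(-5))) = 1/(u + (-10 - 10*u)) = 1/(-10 - 9*u))
((10*(4 - 2*6))*3 + l(2)) + 2647 = ((10*(4 - 2*6))*3 + 1/(-10 - 9*2)) + 2647 = ((10*(4 - 12))*3 + 1/(-10 - 18)) + 2647 = ((10*(-8))*3 + 1/(-28)) + 2647 = (-80*3 - 1/28) + 2647 = (-240 - 1/28) + 2647 = -6721/28 + 2647 = 67395/28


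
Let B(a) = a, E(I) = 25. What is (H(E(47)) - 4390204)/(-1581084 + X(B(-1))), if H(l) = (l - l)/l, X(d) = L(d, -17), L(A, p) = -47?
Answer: 4390204/1581131 ≈ 2.7766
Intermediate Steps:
X(d) = -47
H(l) = 0 (H(l) = 0/l = 0)
(H(E(47)) - 4390204)/(-1581084 + X(B(-1))) = (0 - 4390204)/(-1581084 - 47) = -4390204/(-1581131) = -4390204*(-1/1581131) = 4390204/1581131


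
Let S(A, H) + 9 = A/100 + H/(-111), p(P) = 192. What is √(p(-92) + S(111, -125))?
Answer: √228229431/1110 ≈ 13.610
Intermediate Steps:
S(A, H) = -9 - H/111 + A/100 (S(A, H) = -9 + (A/100 + H/(-111)) = -9 + (A*(1/100) + H*(-1/111)) = -9 + (A/100 - H/111) = -9 + (-H/111 + A/100) = -9 - H/111 + A/100)
√(p(-92) + S(111, -125)) = √(192 + (-9 - 1/111*(-125) + (1/100)*111)) = √(192 + (-9 + 125/111 + 111/100)) = √(192 - 75079/11100) = √(2056121/11100) = √228229431/1110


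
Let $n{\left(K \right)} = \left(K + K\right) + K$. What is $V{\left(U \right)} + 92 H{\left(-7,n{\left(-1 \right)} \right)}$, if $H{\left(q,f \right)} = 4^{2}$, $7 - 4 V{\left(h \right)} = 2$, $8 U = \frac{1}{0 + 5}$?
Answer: $\frac{5893}{4} \approx 1473.3$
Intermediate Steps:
$U = \frac{1}{40}$ ($U = \frac{1}{8 \left(0 + 5\right)} = \frac{1}{8 \cdot 5} = \frac{1}{8} \cdot \frac{1}{5} = \frac{1}{40} \approx 0.025$)
$n{\left(K \right)} = 3 K$ ($n{\left(K \right)} = 2 K + K = 3 K$)
$V{\left(h \right)} = \frac{5}{4}$ ($V{\left(h \right)} = \frac{7}{4} - \frac{1}{2} = \frac{5}{4}$)
$H{\left(q,f \right)} = 16$
$V{\left(U \right)} + 92 H{\left(-7,n{\left(-1 \right)} \right)} = \frac{5}{4} + 92 \cdot 16 = \frac{5}{4} + 1472 = \frac{5893}{4}$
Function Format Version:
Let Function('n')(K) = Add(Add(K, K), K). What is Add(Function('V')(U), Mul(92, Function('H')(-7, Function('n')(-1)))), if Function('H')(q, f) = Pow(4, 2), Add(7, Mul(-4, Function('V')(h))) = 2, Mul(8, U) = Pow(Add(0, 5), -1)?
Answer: Rational(5893, 4) ≈ 1473.3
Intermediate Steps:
U = Rational(1, 40) (U = Mul(Rational(1, 8), Pow(Add(0, 5), -1)) = Mul(Rational(1, 8), Pow(5, -1)) = Mul(Rational(1, 8), Rational(1, 5)) = Rational(1, 40) ≈ 0.025000)
Function('n')(K) = Mul(3, K) (Function('n')(K) = Add(Mul(2, K), K) = Mul(3, K))
Function('V')(h) = Rational(5, 4) (Function('V')(h) = Add(Rational(7, 4), Mul(Rational(-1, 4), 2)) = Add(Rational(7, 4), Rational(-1, 2)) = Rational(5, 4))
Function('H')(q, f) = 16
Add(Function('V')(U), Mul(92, Function('H')(-7, Function('n')(-1)))) = Add(Rational(5, 4), Mul(92, 16)) = Add(Rational(5, 4), 1472) = Rational(5893, 4)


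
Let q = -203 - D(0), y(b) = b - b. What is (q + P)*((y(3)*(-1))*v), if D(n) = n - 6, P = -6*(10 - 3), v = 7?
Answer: 0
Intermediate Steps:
P = -42 (P = -6*7 = -42)
D(n) = -6 + n
y(b) = 0
q = -197 (q = -203 - (-6 + 0) = -203 - 1*(-6) = -203 + 6 = -197)
(q + P)*((y(3)*(-1))*v) = (-197 - 42)*((0*(-1))*7) = -0*7 = -239*0 = 0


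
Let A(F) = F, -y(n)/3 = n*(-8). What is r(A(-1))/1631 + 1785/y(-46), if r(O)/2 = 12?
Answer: -961613/600208 ≈ -1.6021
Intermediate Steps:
y(n) = 24*n (y(n) = -3*n*(-8) = -(-24)*n = 24*n)
r(O) = 24 (r(O) = 2*12 = 24)
r(A(-1))/1631 + 1785/y(-46) = 24/1631 + 1785/((24*(-46))) = 24*(1/1631) + 1785/(-1104) = 24/1631 + 1785*(-1/1104) = 24/1631 - 595/368 = -961613/600208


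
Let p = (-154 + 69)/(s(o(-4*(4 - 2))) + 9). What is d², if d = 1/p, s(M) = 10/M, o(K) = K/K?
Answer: 361/7225 ≈ 0.049965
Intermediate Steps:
o(K) = 1
p = -85/19 (p = (-154 + 69)/(10/1 + 9) = -85/(10*1 + 9) = -85/(10 + 9) = -85/19 ≈ -4.4737)
d = -19/85 (d = 1/(-85/19) = -19/85 ≈ -0.22353)
d² = (-19/85)² = 361/7225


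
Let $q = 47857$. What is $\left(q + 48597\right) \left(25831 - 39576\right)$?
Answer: $-1325760230$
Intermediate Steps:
$\left(q + 48597\right) \left(25831 - 39576\right) = \left(47857 + 48597\right) \left(25831 - 39576\right) = 96454 \left(-13745\right) = -1325760230$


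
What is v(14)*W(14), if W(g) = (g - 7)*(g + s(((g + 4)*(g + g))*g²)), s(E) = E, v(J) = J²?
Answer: 135550856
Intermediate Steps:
W(g) = (-7 + g)*(g + 2*g³*(4 + g)) (W(g) = (g - 7)*(g + ((g + 4)*(g + g))*g²) = (-7 + g)*(g + ((4 + g)*(2*g))*g²) = (-7 + g)*(g + (2*g*(4 + g))*g²) = (-7 + g)*(g + 2*g³*(4 + g)))
v(14)*W(14) = 14²*(14*(-7 + 14 - 56*14² - 6*14³ + 2*14⁴)) = 196*(14*(-7 + 14 - 56*196 - 6*2744 + 2*38416)) = 196*(14*(-7 + 14 - 10976 - 16464 + 76832)) = 196*(14*49399) = 196*691586 = 135550856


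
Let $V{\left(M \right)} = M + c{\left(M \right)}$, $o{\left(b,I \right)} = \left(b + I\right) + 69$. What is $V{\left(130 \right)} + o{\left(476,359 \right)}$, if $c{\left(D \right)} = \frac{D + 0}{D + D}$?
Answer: $\frac{2069}{2} \approx 1034.5$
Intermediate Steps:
$o{\left(b,I \right)} = 69 + I + b$ ($o{\left(b,I \right)} = \left(I + b\right) + 69 = 69 + I + b$)
$c{\left(D \right)} = \frac{1}{2}$ ($c{\left(D \right)} = \frac{D}{2 D} = D \frac{1}{2 D} = \frac{1}{2}$)
$V{\left(M \right)} = \frac{1}{2} + M$ ($V{\left(M \right)} = M + \frac{1}{2} = \frac{1}{2} + M$)
$V{\left(130 \right)} + o{\left(476,359 \right)} = \left(\frac{1}{2} + 130\right) + \left(69 + 359 + 476\right) = \frac{261}{2} + 904 = \frac{2069}{2}$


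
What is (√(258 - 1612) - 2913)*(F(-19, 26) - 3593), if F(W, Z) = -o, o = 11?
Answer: 10498452 - 3604*I*√1354 ≈ 1.0498e+7 - 1.3262e+5*I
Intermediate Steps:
F(W, Z) = -11 (F(W, Z) = -1*11 = -11)
(√(258 - 1612) - 2913)*(F(-19, 26) - 3593) = (√(258 - 1612) - 2913)*(-11 - 3593) = (√(-1354) - 2913)*(-3604) = (I*√1354 - 2913)*(-3604) = (-2913 + I*√1354)*(-3604) = 10498452 - 3604*I*√1354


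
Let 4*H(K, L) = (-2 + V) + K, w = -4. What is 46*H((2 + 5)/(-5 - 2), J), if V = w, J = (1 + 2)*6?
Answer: -161/2 ≈ -80.500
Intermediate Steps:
J = 18 (J = 3*6 = 18)
V = -4
H(K, L) = -3/2 + K/4 (H(K, L) = ((-2 - 4) + K)/4 = (-6 + K)/4 = -3/2 + K/4)
46*H((2 + 5)/(-5 - 2), J) = 46*(-3/2 + ((2 + 5)/(-5 - 2))/4) = 46*(-3/2 + (7/(-7))/4) = 46*(-3/2 + (7*(-⅐))/4) = 46*(-3/2 + (¼)*(-1)) = 46*(-3/2 - ¼) = 46*(-7/4) = -161/2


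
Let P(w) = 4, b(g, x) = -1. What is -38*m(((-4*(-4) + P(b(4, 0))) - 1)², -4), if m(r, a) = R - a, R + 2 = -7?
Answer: 190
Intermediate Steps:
R = -9 (R = -2 - 7 = -9)
m(r, a) = -9 - a
-38*m(((-4*(-4) + P(b(4, 0))) - 1)², -4) = -38*(-9 - 1*(-4)) = -38*(-9 + 4) = -38*(-5) = 190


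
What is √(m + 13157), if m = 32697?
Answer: √45854 ≈ 214.14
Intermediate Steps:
√(m + 13157) = √(32697 + 13157) = √45854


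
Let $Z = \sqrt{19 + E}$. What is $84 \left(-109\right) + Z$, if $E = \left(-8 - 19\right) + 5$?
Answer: $-9156 + i \sqrt{3} \approx -9156.0 + 1.732 i$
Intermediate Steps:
$E = -22$ ($E = -27 + 5 = -22$)
$Z = i \sqrt{3}$ ($Z = \sqrt{19 - 22} = \sqrt{-3} = i \sqrt{3} \approx 1.732 i$)
$84 \left(-109\right) + Z = 84 \left(-109\right) + i \sqrt{3} = -9156 + i \sqrt{3}$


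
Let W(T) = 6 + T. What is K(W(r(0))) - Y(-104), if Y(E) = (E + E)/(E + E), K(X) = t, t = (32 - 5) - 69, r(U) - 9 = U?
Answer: -43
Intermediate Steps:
r(U) = 9 + U
t = -42 (t = 27 - 69 = -42)
K(X) = -42
Y(E) = 1 (Y(E) = (2*E)/((2*E)) = (2*E)*(1/(2*E)) = 1)
K(W(r(0))) - Y(-104) = -42 - 1*1 = -42 - 1 = -43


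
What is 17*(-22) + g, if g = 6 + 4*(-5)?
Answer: -388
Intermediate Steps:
g = -14 (g = 6 - 20 = -14)
17*(-22) + g = 17*(-22) - 14 = -374 - 14 = -388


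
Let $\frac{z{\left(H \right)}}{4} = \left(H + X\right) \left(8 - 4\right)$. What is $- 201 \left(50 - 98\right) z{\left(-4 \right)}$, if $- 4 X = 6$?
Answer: $-849024$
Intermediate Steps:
$X = - \frac{3}{2}$ ($X = \left(- \frac{1}{4}\right) 6 = - \frac{3}{2} \approx -1.5$)
$z{\left(H \right)} = -24 + 16 H$ ($z{\left(H \right)} = 4 \left(H - \frac{3}{2}\right) \left(8 - 4\right) = 4 \left(- \frac{3}{2} + H\right) 4 = 4 \left(-6 + 4 H\right) = -24 + 16 H$)
$- 201 \left(50 - 98\right) z{\left(-4 \right)} = - 201 \left(50 - 98\right) \left(-24 + 16 \left(-4\right)\right) = \left(-201\right) \left(-48\right) \left(-24 - 64\right) = 9648 \left(-88\right) = -849024$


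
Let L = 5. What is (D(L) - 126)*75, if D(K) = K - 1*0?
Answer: -9075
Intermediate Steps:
D(K) = K (D(K) = K + 0 = K)
(D(L) - 126)*75 = (5 - 126)*75 = -121*75 = -9075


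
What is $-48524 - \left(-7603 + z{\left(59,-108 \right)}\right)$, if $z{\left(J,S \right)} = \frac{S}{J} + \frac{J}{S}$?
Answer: $- \frac{260733467}{6372} \approx -40919.0$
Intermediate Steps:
$z{\left(J,S \right)} = \frac{J}{S} + \frac{S}{J}$
$-48524 - \left(-7603 + z{\left(59,-108 \right)}\right) = -48524 - \left(-7603 + \left(\frac{59}{-108} - \frac{108}{59}\right)\right) = -48524 - \left(-7603 + \left(59 \left(- \frac{1}{108}\right) - \frac{108}{59}\right)\right) = -48524 - \left(-7603 - \frac{15145}{6372}\right) = -48524 - - \frac{48461461}{6372} = -48524 + \frac{48461461}{6372} = - \frac{260733467}{6372}$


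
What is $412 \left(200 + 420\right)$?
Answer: $255440$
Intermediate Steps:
$412 \left(200 + 420\right) = 412 \cdot 620 = 255440$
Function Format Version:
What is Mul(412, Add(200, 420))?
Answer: 255440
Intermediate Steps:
Mul(412, Add(200, 420)) = Mul(412, 620) = 255440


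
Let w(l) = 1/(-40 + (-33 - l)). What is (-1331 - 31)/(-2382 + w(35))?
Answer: 147096/257257 ≈ 0.57179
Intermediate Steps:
w(l) = 1/(-73 - l)
(-1331 - 31)/(-2382 + w(35)) = (-1331 - 31)/(-2382 - 1/(73 + 35)) = -1362/(-2382 - 1/108) = -1362/(-257257/108) = -1362*(-108/257257) = 147096/257257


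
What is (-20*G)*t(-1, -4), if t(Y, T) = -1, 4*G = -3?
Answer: -15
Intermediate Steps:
G = -¾ (G = (¼)*(-3) = -¾ ≈ -0.75000)
(-20*G)*t(-1, -4) = -20*(-¾)*(-1) = 15*(-1) = -15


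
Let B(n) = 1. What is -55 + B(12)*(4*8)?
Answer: -23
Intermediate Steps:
-55 + B(12)*(4*8) = -55 + 1*(4*8) = -55 + 1*32 = -55 + 32 = -23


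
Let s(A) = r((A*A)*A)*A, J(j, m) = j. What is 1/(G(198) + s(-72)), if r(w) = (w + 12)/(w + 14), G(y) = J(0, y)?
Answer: -186617/13436496 ≈ -0.013889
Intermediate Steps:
G(y) = 0
r(w) = (12 + w)/(14 + w)
s(A) = A*(12 + A**3)/(14 + A**3) (s(A) = ((12 + (A*A)*A)/(14 + (A*A)*A))*A = ((12 + A**2*A)/(14 + A**2*A))*A = ((12 + A**3)/(14 + A**3))*A = A*(12 + A**3)/(14 + A**3))
1/(G(198) + s(-72)) = 1/(0 - 72*(12 + (-72)**3)/(14 + (-72)**3)) = 1/(0 - 72*(12 - 373248)/(14 - 373248)) = 1/(0 - 72*(-373236)/(-373234)) = 1/(0 - 72*(-1/373234)*(-373236)) = 1/(0 - 13436496/186617) = 1/(-13436496/186617) = -186617/13436496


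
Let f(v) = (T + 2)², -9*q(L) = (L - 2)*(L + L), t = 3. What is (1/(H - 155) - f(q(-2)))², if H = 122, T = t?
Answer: 682276/1089 ≈ 626.52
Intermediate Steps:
T = 3
q(L) = -2*L*(-2 + L)/9 (q(L) = -(L - 2)*(L + L)/9 = -(-2 + L)*2*L/9 = -2*L*(-2 + L)/9)
f(v) = 25 (f(v) = (3 + 2)² = 5² = 25)
(1/(H - 155) - f(q(-2)))² = (1/(122 - 155) - 1*25)² = (1/(-33) - 25)² = (-1/33 - 25)² = (-826/33)² = 682276/1089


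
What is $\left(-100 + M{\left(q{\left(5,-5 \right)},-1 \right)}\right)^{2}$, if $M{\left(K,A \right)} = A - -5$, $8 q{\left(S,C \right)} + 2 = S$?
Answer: $9216$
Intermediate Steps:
$q{\left(S,C \right)} = - \frac{1}{4} + \frac{S}{8}$
$M{\left(K,A \right)} = 5 + A$ ($M{\left(K,A \right)} = A + 5 = 5 + A$)
$\left(-100 + M{\left(q{\left(5,-5 \right)},-1 \right)}\right)^{2} = \left(-100 + \left(5 - 1\right)\right)^{2} = \left(-100 + 4\right)^{2} = \left(-96\right)^{2} = 9216$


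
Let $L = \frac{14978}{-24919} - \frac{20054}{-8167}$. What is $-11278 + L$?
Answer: $- \frac{2294847548194}{203513473} \approx -11276.0$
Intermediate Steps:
$L = \frac{377400300}{203513473}$ ($L = 14978 \left(- \frac{1}{24919}\right) - - \frac{20054}{8167} = - \frac{14978}{24919} + \frac{20054}{8167} = \frac{377400300}{203513473} \approx 1.8544$)
$-11278 + L = -11278 + \frac{377400300}{203513473} = - \frac{2294847548194}{203513473}$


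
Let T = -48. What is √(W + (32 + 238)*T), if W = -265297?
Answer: I*√278257 ≈ 527.5*I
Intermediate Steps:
√(W + (32 + 238)*T) = √(-265297 + (32 + 238)*(-48)) = √(-265297 + 270*(-48)) = √(-265297 - 12960) = √(-278257) = I*√278257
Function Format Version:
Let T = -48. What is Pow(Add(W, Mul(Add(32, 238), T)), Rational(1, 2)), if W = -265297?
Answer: Mul(I, Pow(278257, Rational(1, 2))) ≈ Mul(527.50, I)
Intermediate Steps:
Pow(Add(W, Mul(Add(32, 238), T)), Rational(1, 2)) = Pow(Add(-265297, Mul(Add(32, 238), -48)), Rational(1, 2)) = Pow(Add(-265297, Mul(270, -48)), Rational(1, 2)) = Pow(Add(-265297, -12960), Rational(1, 2)) = Pow(-278257, Rational(1, 2)) = Mul(I, Pow(278257, Rational(1, 2)))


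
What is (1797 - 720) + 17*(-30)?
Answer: 567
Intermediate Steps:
(1797 - 720) + 17*(-30) = 1077 - 510 = 567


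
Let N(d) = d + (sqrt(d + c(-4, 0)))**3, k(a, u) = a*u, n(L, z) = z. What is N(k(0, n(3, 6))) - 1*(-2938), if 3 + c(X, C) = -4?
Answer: 2938 - 7*I*sqrt(7) ≈ 2938.0 - 18.52*I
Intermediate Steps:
c(X, C) = -7 (c(X, C) = -3 - 4 = -7)
N(d) = d + (-7 + d)**(3/2) (N(d) = d + (sqrt(d - 7))**3 = d + (sqrt(-7 + d))**3 = d + (-7 + d)**(3/2))
N(k(0, n(3, 6))) - 1*(-2938) = (0*6 + (-7 + 0*6)**(3/2)) - 1*(-2938) = (0 + (-7 + 0)**(3/2)) + 2938 = (0 + (-7)**(3/2)) + 2938 = (0 - 7*I*sqrt(7)) + 2938 = -7*I*sqrt(7) + 2938 = 2938 - 7*I*sqrt(7)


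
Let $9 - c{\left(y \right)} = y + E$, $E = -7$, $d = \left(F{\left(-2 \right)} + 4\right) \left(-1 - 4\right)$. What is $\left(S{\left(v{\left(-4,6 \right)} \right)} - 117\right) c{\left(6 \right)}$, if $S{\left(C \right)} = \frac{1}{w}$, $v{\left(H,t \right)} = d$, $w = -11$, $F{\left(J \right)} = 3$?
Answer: $- \frac{12880}{11} \approx -1170.9$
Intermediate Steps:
$d = -35$ ($d = \left(3 + 4\right) \left(-1 - 4\right) = 7 \left(-1 - 4\right) = 7 \left(-5\right) = -35$)
$v{\left(H,t \right)} = -35$
$S{\left(C \right)} = - \frac{1}{11}$ ($S{\left(C \right)} = \frac{1}{-11} = - \frac{1}{11}$)
$c{\left(y \right)} = 16 - y$ ($c{\left(y \right)} = 9 - \left(y - 7\right) = 9 - \left(-7 + y\right) = 16 - y$)
$\left(S{\left(v{\left(-4,6 \right)} \right)} - 117\right) c{\left(6 \right)} = \left(- \frac{1}{11} - 117\right) \left(16 - 6\right) = - \frac{1288 \left(16 - 6\right)}{11} = \left(- \frac{1288}{11}\right) 10 = - \frac{12880}{11}$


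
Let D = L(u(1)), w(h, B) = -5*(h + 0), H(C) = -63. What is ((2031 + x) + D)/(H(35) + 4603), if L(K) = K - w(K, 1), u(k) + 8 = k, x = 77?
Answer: 1033/2270 ≈ 0.45507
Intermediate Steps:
w(h, B) = -5*h
u(k) = -8 + k
L(K) = 6*K (L(K) = K - (-5)*K = K + 5*K = 6*K)
D = -42 (D = 6*(-8 + 1) = 6*(-7) = -42)
((2031 + x) + D)/(H(35) + 4603) = ((2031 + 77) - 42)/(-63 + 4603) = (2108 - 42)/4540 = 2066*(1/4540) = 1033/2270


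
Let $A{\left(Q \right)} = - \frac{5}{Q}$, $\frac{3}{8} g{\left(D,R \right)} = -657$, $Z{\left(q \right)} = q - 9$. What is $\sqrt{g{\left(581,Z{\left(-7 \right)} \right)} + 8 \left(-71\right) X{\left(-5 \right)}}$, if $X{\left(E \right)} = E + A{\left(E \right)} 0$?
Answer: $8 \sqrt{17} \approx 32.985$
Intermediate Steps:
$Z{\left(q \right)} = -9 + q$
$g{\left(D,R \right)} = -1752$ ($g{\left(D,R \right)} = \frac{8}{3} \left(-657\right) = -1752$)
$X{\left(E \right)} = E$ ($X{\left(E \right)} = E + - \frac{5}{E} 0 = E + 0 = E$)
$\sqrt{g{\left(581,Z{\left(-7 \right)} \right)} + 8 \left(-71\right) X{\left(-5 \right)}} = \sqrt{-1752 + 8 \left(-71\right) \left(-5\right)} = \sqrt{-1752 - -2840} = \sqrt{-1752 + 2840} = \sqrt{1088} = 8 \sqrt{17}$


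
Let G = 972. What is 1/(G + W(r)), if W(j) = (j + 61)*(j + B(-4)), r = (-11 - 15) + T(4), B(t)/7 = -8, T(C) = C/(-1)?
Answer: -1/1694 ≈ -0.00059032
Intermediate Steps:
T(C) = -C (T(C) = C*(-1) = -C)
B(t) = -56 (B(t) = 7*(-8) = -56)
r = -30 (r = (-11 - 15) - 1*4 = -26 - 4 = -30)
W(j) = (-56 + j)*(61 + j) (W(j) = (j + 61)*(j - 56) = (61 + j)*(-56 + j) = (-56 + j)*(61 + j))
1/(G + W(r)) = 1/(972 + (-3416 + (-30)**2 + 5*(-30))) = 1/(972 + (-3416 + 900 - 150)) = 1/(972 - 2666) = 1/(-1694) = -1/1694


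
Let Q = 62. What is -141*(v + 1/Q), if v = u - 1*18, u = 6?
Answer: 104763/62 ≈ 1689.7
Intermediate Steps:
v = -12 (v = 6 - 1*18 = 6 - 18 = -12)
-141*(v + 1/Q) = -141*(-12 + 1/62) = -141*(-743/62) = 104763/62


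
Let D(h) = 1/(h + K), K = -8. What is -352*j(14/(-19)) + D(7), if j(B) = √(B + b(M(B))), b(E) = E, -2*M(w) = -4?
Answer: -1 - 704*√114/19 ≈ -396.61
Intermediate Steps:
M(w) = 2 (M(w) = -½*(-4) = 2)
j(B) = √(2 + B) (j(B) = √(B + 2) = √(2 + B))
D(h) = 1/(-8 + h) (D(h) = 1/(h - 8) = 1/(-8 + h))
-352*j(14/(-19)) + D(7) = -352*√(2 + 14/(-19)) + 1/(-8 + 7) = -352*√(2 + 14*(-1/19)) + 1/(-1) = -352*√(2 - 14/19) - 1 = -704*√114/19 - 1 = -1 - 704*√114/19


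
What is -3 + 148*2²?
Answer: 589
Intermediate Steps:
-3 + 148*2² = -3 + 148*4 = -3 + 592 = 589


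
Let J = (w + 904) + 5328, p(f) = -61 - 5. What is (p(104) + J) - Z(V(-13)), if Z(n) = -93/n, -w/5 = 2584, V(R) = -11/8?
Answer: -75038/11 ≈ -6821.6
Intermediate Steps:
V(R) = -11/8 (V(R) = -11*1/8 = -11/8)
w = -12920 (w = -5*2584 = -12920)
p(f) = -66
J = -6688 (J = (-12920 + 904) + 5328 = -12016 + 5328 = -6688)
(p(104) + J) - Z(V(-13)) = (-66 - 6688) - (-93)/(-11/8) = -6754 - (-93)*(-8)/11 = -6754 - 1*744/11 = -6754 - 744/11 = -75038/11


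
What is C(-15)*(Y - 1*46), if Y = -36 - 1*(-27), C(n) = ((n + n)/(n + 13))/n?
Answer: 55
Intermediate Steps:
C(n) = 2/(13 + n) (C(n) = ((2*n)/(13 + n))/n = (2*n/(13 + n))/n = 2/(13 + n))
Y = -9 (Y = -36 + 27 = -9)
C(-15)*(Y - 1*46) = (2/(13 - 15))*(-9 - 1*46) = (2/(-2))*(-9 - 46) = (2*(-1/2))*(-55) = -1*(-55) = 55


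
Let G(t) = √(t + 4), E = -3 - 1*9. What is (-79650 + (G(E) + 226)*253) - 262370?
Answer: -284842 + 506*I*√2 ≈ -2.8484e+5 + 715.59*I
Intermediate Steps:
E = -12 (E = -3 - 9 = -12)
G(t) = √(4 + t)
(-79650 + (G(E) + 226)*253) - 262370 = (-79650 + (√(4 - 12) + 226)*253) - 262370 = (-79650 + (√(-8) + 226)*253) - 262370 = (-79650 + (2*I*√2 + 226)*253) - 262370 = (-79650 + (226 + 2*I*√2)*253) - 262370 = (-79650 + (57178 + 506*I*√2)) - 262370 = (-22472 + 506*I*√2) - 262370 = -284842 + 506*I*√2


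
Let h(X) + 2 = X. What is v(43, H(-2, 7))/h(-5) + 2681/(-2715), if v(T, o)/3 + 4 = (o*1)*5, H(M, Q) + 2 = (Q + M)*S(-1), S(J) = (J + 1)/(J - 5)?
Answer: 13609/2715 ≈ 5.0125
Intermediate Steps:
S(J) = (1 + J)/(-5 + J)
h(X) = -2 + X
H(M, Q) = -2 (H(M, Q) = -2 + (Q + M)*((1 - 1)/(-5 - 1)) = -2 + (M + Q)*(0/(-6)) = -2 + (M + Q)*(-⅙*0) = -2 + (M + Q)*0 = -2 + 0 = -2)
v(T, o) = -12 + 15*o (v(T, o) = -12 + 3*((o*1)*5) = -12 + 3*(o*5) = -12 + 3*(5*o) = -12 + 15*o)
v(43, H(-2, 7))/h(-5) + 2681/(-2715) = (-12 + 15*(-2))/(-2 - 5) + 2681/(-2715) = (-12 - 30)/(-7) + 2681*(-1/2715) = -42*(-⅐) - 2681/2715 = 6 - 2681/2715 = 13609/2715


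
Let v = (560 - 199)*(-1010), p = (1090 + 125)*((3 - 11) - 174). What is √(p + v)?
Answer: 2*I*√146435 ≈ 765.34*I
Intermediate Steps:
p = -221130 (p = 1215*(-8 - 174) = 1215*(-182) = -221130)
v = -364610 (v = 361*(-1010) = -364610)
√(p + v) = √(-221130 - 364610) = √(-585740) = 2*I*√146435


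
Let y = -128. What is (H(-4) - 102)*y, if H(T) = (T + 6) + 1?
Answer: 12672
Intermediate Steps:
H(T) = 7 + T (H(T) = (6 + T) + 1 = 7 + T)
(H(-4) - 102)*y = ((7 - 4) - 102)*(-128) = (3 - 102)*(-128) = -99*(-128) = 12672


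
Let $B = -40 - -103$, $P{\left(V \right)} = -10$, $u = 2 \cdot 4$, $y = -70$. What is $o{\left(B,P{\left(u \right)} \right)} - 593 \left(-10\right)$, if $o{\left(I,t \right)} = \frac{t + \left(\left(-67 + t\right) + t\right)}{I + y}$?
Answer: $\frac{41607}{7} \approx 5943.9$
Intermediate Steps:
$u = 8$
$B = 63$ ($B = -40 + 103 = 63$)
$o{\left(I,t \right)} = \frac{-67 + 3 t}{-70 + I}$ ($o{\left(I,t \right)} = \frac{t + \left(\left(-67 + t\right) + t\right)}{I - 70} = \frac{t + \left(-67 + 2 t\right)}{-70 + I} = \frac{-67 + 3 t}{-70 + I}$)
$o{\left(B,P{\left(u \right)} \right)} - 593 \left(-10\right) = \frac{-67 + 3 \left(-10\right)}{-70 + 63} - 593 \left(-10\right) = \frac{-67 - 30}{-7} - -5930 = \left(- \frac{1}{7}\right) \left(-97\right) + 5930 = \frac{97}{7} + 5930 = \frac{41607}{7}$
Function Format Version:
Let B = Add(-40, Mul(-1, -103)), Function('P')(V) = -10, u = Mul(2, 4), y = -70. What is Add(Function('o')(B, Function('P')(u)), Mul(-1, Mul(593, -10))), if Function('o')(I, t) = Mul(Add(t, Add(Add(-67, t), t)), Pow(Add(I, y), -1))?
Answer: Rational(41607, 7) ≈ 5943.9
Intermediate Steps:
u = 8
B = 63 (B = Add(-40, 103) = 63)
Function('o')(I, t) = Mul(Pow(Add(-70, I), -1), Add(-67, Mul(3, t))) (Function('o')(I, t) = Mul(Add(t, Add(Add(-67, t), t)), Pow(Add(I, -70), -1)) = Mul(Add(t, Add(-67, Mul(2, t))), Pow(Add(-70, I), -1)) = Mul(Add(-67, Mul(3, t)), Pow(Add(-70, I), -1)) = Mul(Pow(Add(-70, I), -1), Add(-67, Mul(3, t))))
Add(Function('o')(B, Function('P')(u)), Mul(-1, Mul(593, -10))) = Add(Mul(Pow(Add(-70, 63), -1), Add(-67, Mul(3, -10))), Mul(-1, Mul(593, -10))) = Add(Mul(Pow(-7, -1), Add(-67, -30)), Mul(-1, -5930)) = Add(Mul(Rational(-1, 7), -97), 5930) = Add(Rational(97, 7), 5930) = Rational(41607, 7)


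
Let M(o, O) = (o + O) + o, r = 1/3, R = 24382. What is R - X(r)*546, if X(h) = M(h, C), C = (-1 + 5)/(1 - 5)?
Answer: 24564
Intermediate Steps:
C = -1 (C = 4/(-4) = 4*(-¼) = -1)
r = ⅓ (r = 1*(⅓) = ⅓ ≈ 0.33333)
M(o, O) = O + 2*o (M(o, O) = (O + o) + o = O + 2*o)
X(h) = -1 + 2*h
R - X(r)*546 = 24382 - (-1 + 2*(⅓))*546 = 24382 - (-1 + ⅔)*546 = 24382 - (-1)*546/3 = 24382 - 1*(-182) = 24382 + 182 = 24564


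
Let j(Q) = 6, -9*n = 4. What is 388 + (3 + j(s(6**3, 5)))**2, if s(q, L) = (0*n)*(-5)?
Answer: 469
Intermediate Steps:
n = -4/9 (n = -1/9*4 = -4/9 ≈ -0.44444)
s(q, L) = 0 (s(q, L) = (0*(-4/9))*(-5) = 0*(-5) = 0)
388 + (3 + j(s(6**3, 5)))**2 = 388 + (3 + 6)**2 = 388 + 9**2 = 388 + 81 = 469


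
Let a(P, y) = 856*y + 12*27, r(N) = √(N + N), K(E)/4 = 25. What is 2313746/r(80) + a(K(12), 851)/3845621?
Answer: 56060/295817 + 1156873*√10/20 ≈ 1.8292e+5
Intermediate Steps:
K(E) = 100 (K(E) = 4*25 = 100)
r(N) = √2*√N (r(N) = √(2*N) = √2*√N)
a(P, y) = 324 + 856*y (a(P, y) = 856*y + 324 = 324 + 856*y)
2313746/r(80) + a(K(12), 851)/3845621 = 2313746/((√2*√80)) + (324 + 856*851)/3845621 = 2313746/((√2*(4*√5))) + (324 + 728456)*(1/3845621) = 2313746/((4*√10)) + 728780*(1/3845621) = 2313746*(√10/40) + 56060/295817 = 1156873*√10/20 + 56060/295817 = 56060/295817 + 1156873*√10/20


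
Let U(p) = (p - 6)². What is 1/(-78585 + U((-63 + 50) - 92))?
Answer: -1/66264 ≈ -1.5091e-5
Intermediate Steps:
U(p) = (-6 + p)²
1/(-78585 + U((-63 + 50) - 92)) = 1/(-78585 + (-6 + ((-63 + 50) - 92))²) = 1/(-78585 + (-6 + (-13 - 92))²) = 1/(-78585 + (-6 - 105)²) = 1/(-78585 + (-111)²) = 1/(-78585 + 12321) = 1/(-66264) = -1/66264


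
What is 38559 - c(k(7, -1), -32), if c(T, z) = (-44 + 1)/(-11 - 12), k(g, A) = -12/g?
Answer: 886814/23 ≈ 38557.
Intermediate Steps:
c(T, z) = 43/23 (c(T, z) = -43/(-23) = -43*(-1/23) = 43/23)
38559 - c(k(7, -1), -32) = 38559 - 1*43/23 = 38559 - 43/23 = 886814/23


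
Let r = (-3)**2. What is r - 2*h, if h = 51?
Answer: -93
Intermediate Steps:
r = 9
r - 2*h = 9 - 2*51 = 9 - 102 = -93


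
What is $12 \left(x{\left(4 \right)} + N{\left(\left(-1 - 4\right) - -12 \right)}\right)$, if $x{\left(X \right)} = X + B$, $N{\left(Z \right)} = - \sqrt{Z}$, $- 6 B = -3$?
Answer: $54 - 12 \sqrt{7} \approx 22.251$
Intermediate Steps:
$B = \frac{1}{2}$ ($B = \left(- \frac{1}{6}\right) \left(-3\right) = \frac{1}{2} \approx 0.5$)
$x{\left(X \right)} = \frac{1}{2} + X$ ($x{\left(X \right)} = X + \frac{1}{2} = \frac{1}{2} + X$)
$12 \left(x{\left(4 \right)} + N{\left(\left(-1 - 4\right) - -12 \right)}\right) = 12 \left(\left(\frac{1}{2} + 4\right) - \sqrt{\left(-1 - 4\right) - -12}\right) = 12 \left(\frac{9}{2} - \sqrt{-5 + 12}\right) = 12 \left(\frac{9}{2} - \sqrt{7}\right) = 54 - 12 \sqrt{7}$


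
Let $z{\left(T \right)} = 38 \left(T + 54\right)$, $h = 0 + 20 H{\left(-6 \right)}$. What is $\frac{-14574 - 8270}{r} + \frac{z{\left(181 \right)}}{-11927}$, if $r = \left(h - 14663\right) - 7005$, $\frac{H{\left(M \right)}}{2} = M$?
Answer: $\frac{19205487}{65324179} \approx 0.294$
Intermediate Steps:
$H{\left(M \right)} = 2 M$
$h = -240$ ($h = 0 + 20 \cdot 2 \left(-6\right) = 0 + 20 \left(-12\right) = 0 - 240 = -240$)
$z{\left(T \right)} = 2052 + 38 T$ ($z{\left(T \right)} = 38 \left(54 + T\right) = 2052 + 38 T$)
$r = -21908$ ($r = \left(-240 - 14663\right) - 7005 = -14903 - 7005 = -21908$)
$\frac{-14574 - 8270}{r} + \frac{z{\left(181 \right)}}{-11927} = \frac{-14574 - 8270}{-21908} + \frac{2052 + 38 \cdot 181}{-11927} = \left(-14574 - 8270\right) \left(- \frac{1}{21908}\right) + \left(2052 + 6878\right) \left(- \frac{1}{11927}\right) = \left(-22844\right) \left(- \frac{1}{21908}\right) + 8930 \left(- \frac{1}{11927}\right) = \frac{5711}{5477} - \frac{8930}{11927} = \frac{19205487}{65324179}$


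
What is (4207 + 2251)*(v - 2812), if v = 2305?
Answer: -3274206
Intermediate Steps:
(4207 + 2251)*(v - 2812) = (4207 + 2251)*(2305 - 2812) = 6458*(-507) = -3274206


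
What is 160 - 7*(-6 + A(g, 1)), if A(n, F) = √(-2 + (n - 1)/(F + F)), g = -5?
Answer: 202 - 7*I*√5 ≈ 202.0 - 15.652*I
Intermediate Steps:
A(n, F) = √(-2 + (-1 + n)/(2*F)) (A(n, F) = √(-2 + (-1 + n)/((2*F))) = √(-2 + (-1 + n)*(1/(2*F))) = √(-2 + (-1 + n)/(2*F)))
160 - 7*(-6 + A(g, 1)) = 160 - 7*(-6 + √2*√((-1 - 5 - 4*1)/1)/2) = 160 - 7*(-6 + √2*√(1*(-1 - 5 - 4))/2) = 160 - 7*(-6 + √2*√(1*(-10))/2) = 160 - 7*(-6 + √2*√(-10)/2) = 160 - 7*(-6 + √2*(I*√10)/2) = 160 - 7*(-6 + I*√5) = 160 + (42 - 7*I*√5) = 202 - 7*I*√5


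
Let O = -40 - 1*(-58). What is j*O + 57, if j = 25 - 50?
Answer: -393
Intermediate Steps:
j = -25
O = 18 (O = -40 + 58 = 18)
j*O + 57 = -25*18 + 57 = -450 + 57 = -393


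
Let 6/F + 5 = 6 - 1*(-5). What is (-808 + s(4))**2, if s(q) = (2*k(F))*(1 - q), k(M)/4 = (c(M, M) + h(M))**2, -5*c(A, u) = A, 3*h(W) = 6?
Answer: 490356736/625 ≈ 7.8457e+5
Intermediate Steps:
h(W) = 2 (h(W) = (1/3)*6 = 2)
c(A, u) = -A/5
F = 1 (F = 6/(-5 + (6 - 1*(-5))) = 6/(-5 + (6 + 5)) = 6/(-5 + 11) = 6/6 = 6*(1/6) = 1)
k(M) = 4*(2 - M/5)**2 (k(M) = 4*(-M/5 + 2)**2 = 4*(2 - M/5)**2)
s(q) = 648/25 - 648*q/25 (s(q) = (2*(4*(-10 + 1)**2/25))*(1 - q) = (2*((4/25)*(-9)**2))*(1 - q) = (2*((4/25)*81))*(1 - q) = (2*(324/25))*(1 - q) = 648*(1 - q)/25 = 648/25 - 648*q/25)
(-808 + s(4))**2 = (-808 + (648/25 - 648/25*4))**2 = (-808 + (648/25 - 2592/25))**2 = (-808 - 1944/25)**2 = (-22144/25)**2 = 490356736/625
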